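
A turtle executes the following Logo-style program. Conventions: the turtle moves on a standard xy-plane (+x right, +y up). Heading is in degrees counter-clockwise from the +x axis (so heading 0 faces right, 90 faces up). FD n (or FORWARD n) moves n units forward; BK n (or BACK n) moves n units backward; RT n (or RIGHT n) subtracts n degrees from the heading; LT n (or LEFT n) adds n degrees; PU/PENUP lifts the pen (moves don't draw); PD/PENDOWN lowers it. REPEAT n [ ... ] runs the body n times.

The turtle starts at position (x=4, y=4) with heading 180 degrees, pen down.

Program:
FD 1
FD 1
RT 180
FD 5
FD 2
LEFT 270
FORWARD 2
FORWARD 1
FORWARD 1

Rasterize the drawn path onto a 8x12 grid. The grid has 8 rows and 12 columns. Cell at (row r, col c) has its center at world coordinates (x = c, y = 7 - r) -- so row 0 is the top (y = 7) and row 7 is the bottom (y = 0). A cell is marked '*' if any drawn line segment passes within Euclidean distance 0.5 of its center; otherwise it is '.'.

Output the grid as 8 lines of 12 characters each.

Answer: ............
............
............
..********..
.........*..
.........*..
.........*..
.........*..

Derivation:
Segment 0: (4,4) -> (3,4)
Segment 1: (3,4) -> (2,4)
Segment 2: (2,4) -> (7,4)
Segment 3: (7,4) -> (9,4)
Segment 4: (9,4) -> (9,2)
Segment 5: (9,2) -> (9,1)
Segment 6: (9,1) -> (9,0)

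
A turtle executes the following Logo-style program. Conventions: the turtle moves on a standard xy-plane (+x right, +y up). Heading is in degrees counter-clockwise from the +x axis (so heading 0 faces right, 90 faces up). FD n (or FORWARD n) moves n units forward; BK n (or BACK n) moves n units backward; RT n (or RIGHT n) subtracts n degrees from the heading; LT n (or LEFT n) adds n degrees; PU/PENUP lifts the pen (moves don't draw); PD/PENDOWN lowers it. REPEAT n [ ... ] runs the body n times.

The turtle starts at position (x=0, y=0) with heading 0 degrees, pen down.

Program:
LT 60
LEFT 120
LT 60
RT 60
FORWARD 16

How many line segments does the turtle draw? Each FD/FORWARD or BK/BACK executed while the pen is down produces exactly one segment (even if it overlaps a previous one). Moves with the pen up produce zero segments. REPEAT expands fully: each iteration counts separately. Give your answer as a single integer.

Answer: 1

Derivation:
Executing turtle program step by step:
Start: pos=(0,0), heading=0, pen down
LT 60: heading 0 -> 60
LT 120: heading 60 -> 180
LT 60: heading 180 -> 240
RT 60: heading 240 -> 180
FD 16: (0,0) -> (-16,0) [heading=180, draw]
Final: pos=(-16,0), heading=180, 1 segment(s) drawn
Segments drawn: 1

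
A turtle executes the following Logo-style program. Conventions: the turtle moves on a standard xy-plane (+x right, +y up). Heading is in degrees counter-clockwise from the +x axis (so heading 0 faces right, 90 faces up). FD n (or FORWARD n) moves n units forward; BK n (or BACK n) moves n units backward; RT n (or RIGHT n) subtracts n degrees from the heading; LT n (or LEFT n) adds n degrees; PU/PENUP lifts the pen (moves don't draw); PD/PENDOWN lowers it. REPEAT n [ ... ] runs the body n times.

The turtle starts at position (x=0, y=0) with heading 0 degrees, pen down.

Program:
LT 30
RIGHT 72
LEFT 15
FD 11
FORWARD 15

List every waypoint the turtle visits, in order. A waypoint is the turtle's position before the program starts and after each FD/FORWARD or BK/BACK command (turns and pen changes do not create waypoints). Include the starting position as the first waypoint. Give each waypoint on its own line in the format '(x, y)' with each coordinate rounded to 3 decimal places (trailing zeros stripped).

Executing turtle program step by step:
Start: pos=(0,0), heading=0, pen down
LT 30: heading 0 -> 30
RT 72: heading 30 -> 318
LT 15: heading 318 -> 333
FD 11: (0,0) -> (9.801,-4.994) [heading=333, draw]
FD 15: (9.801,-4.994) -> (23.166,-11.804) [heading=333, draw]
Final: pos=(23.166,-11.804), heading=333, 2 segment(s) drawn
Waypoints (3 total):
(0, 0)
(9.801, -4.994)
(23.166, -11.804)

Answer: (0, 0)
(9.801, -4.994)
(23.166, -11.804)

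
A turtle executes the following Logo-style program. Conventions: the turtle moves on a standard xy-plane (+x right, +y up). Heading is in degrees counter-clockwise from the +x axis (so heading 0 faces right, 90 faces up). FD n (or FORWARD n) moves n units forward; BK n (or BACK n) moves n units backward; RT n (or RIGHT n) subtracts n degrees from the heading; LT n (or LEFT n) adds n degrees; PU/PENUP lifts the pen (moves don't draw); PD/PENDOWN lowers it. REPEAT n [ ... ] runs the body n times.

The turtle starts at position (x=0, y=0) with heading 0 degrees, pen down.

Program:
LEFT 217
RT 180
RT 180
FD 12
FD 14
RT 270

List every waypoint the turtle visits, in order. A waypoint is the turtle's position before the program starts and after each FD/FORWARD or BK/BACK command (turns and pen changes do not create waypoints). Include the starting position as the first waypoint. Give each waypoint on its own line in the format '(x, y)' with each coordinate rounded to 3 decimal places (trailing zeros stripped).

Answer: (0, 0)
(-9.584, -7.222)
(-20.765, -15.647)

Derivation:
Executing turtle program step by step:
Start: pos=(0,0), heading=0, pen down
LT 217: heading 0 -> 217
RT 180: heading 217 -> 37
RT 180: heading 37 -> 217
FD 12: (0,0) -> (-9.584,-7.222) [heading=217, draw]
FD 14: (-9.584,-7.222) -> (-20.765,-15.647) [heading=217, draw]
RT 270: heading 217 -> 307
Final: pos=(-20.765,-15.647), heading=307, 2 segment(s) drawn
Waypoints (3 total):
(0, 0)
(-9.584, -7.222)
(-20.765, -15.647)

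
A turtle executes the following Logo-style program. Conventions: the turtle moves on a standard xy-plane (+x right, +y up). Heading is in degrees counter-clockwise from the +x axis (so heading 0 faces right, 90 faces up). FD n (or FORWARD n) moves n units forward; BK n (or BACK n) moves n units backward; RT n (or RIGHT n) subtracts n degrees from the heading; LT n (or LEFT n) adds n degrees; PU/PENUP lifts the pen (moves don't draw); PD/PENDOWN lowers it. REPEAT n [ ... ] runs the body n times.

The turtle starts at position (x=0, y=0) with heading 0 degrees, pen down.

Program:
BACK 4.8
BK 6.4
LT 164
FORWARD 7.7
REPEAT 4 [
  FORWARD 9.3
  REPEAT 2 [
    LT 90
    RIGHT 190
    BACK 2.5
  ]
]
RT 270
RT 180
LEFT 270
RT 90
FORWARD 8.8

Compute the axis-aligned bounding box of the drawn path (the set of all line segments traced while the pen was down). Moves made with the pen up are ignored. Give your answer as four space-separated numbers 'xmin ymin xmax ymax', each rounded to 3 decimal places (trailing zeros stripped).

Answer: -32.298 -4.111 0 7.225

Derivation:
Executing turtle program step by step:
Start: pos=(0,0), heading=0, pen down
BK 4.8: (0,0) -> (-4.8,0) [heading=0, draw]
BK 6.4: (-4.8,0) -> (-11.2,0) [heading=0, draw]
LT 164: heading 0 -> 164
FD 7.7: (-11.2,0) -> (-18.602,2.122) [heading=164, draw]
REPEAT 4 [
  -- iteration 1/4 --
  FD 9.3: (-18.602,2.122) -> (-27.541,4.686) [heading=164, draw]
  REPEAT 2 [
    -- iteration 1/2 --
    LT 90: heading 164 -> 254
    RT 190: heading 254 -> 64
    BK 2.5: (-27.541,4.686) -> (-28.637,2.439) [heading=64, draw]
    -- iteration 2/2 --
    LT 90: heading 64 -> 154
    RT 190: heading 154 -> 324
    BK 2.5: (-28.637,2.439) -> (-30.66,3.908) [heading=324, draw]
  ]
  -- iteration 2/4 --
  FD 9.3: (-30.66,3.908) -> (-23.136,-1.558) [heading=324, draw]
  REPEAT 2 [
    -- iteration 1/2 --
    LT 90: heading 324 -> 54
    RT 190: heading 54 -> 224
    BK 2.5: (-23.136,-1.558) -> (-21.338,0.179) [heading=224, draw]
    -- iteration 2/2 --
    LT 90: heading 224 -> 314
    RT 190: heading 314 -> 124
    BK 2.5: (-21.338,0.179) -> (-19.94,-1.894) [heading=124, draw]
  ]
  -- iteration 3/4 --
  FD 9.3: (-19.94,-1.894) -> (-25.14,5.816) [heading=124, draw]
  REPEAT 2 [
    -- iteration 1/2 --
    LT 90: heading 124 -> 214
    RT 190: heading 214 -> 24
    BK 2.5: (-25.14,5.816) -> (-27.424,4.799) [heading=24, draw]
    -- iteration 2/2 --
    LT 90: heading 24 -> 114
    RT 190: heading 114 -> 284
    BK 2.5: (-27.424,4.799) -> (-28.029,7.225) [heading=284, draw]
  ]
  -- iteration 4/4 --
  FD 9.3: (-28.029,7.225) -> (-25.779,-1.799) [heading=284, draw]
  REPEAT 2 [
    -- iteration 1/2 --
    LT 90: heading 284 -> 14
    RT 190: heading 14 -> 184
    BK 2.5: (-25.779,-1.799) -> (-23.285,-1.624) [heading=184, draw]
    -- iteration 2/2 --
    LT 90: heading 184 -> 274
    RT 190: heading 274 -> 84
    BK 2.5: (-23.285,-1.624) -> (-23.546,-4.111) [heading=84, draw]
  ]
]
RT 270: heading 84 -> 174
RT 180: heading 174 -> 354
LT 270: heading 354 -> 264
RT 90: heading 264 -> 174
FD 8.8: (-23.546,-4.111) -> (-32.298,-3.191) [heading=174, draw]
Final: pos=(-32.298,-3.191), heading=174, 16 segment(s) drawn

Segment endpoints: x in {-32.298, -30.66, -28.637, -28.029, -27.541, -27.424, -25.779, -25.14, -23.546, -23.285, -23.136, -21.338, -19.94, -18.602, -11.2, -4.8, 0}, y in {-4.111, -3.191, -1.894, -1.799, -1.624, -1.558, 0, 0.179, 2.122, 2.439, 3.908, 4.686, 4.799, 5.816, 7.225}
xmin=-32.298, ymin=-4.111, xmax=0, ymax=7.225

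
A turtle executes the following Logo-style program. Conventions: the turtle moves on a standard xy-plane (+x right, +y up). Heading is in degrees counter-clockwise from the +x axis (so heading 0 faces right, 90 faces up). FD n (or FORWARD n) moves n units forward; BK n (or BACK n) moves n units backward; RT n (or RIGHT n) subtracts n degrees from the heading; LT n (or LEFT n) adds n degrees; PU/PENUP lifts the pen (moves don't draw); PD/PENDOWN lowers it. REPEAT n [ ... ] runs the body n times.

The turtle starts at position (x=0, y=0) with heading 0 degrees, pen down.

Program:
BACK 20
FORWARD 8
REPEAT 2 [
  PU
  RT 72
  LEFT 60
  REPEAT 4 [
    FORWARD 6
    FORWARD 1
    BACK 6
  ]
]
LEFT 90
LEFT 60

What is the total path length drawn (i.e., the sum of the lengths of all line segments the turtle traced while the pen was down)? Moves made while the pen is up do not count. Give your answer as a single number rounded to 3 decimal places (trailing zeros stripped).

Answer: 28

Derivation:
Executing turtle program step by step:
Start: pos=(0,0), heading=0, pen down
BK 20: (0,0) -> (-20,0) [heading=0, draw]
FD 8: (-20,0) -> (-12,0) [heading=0, draw]
REPEAT 2 [
  -- iteration 1/2 --
  PU: pen up
  RT 72: heading 0 -> 288
  LT 60: heading 288 -> 348
  REPEAT 4 [
    -- iteration 1/4 --
    FD 6: (-12,0) -> (-6.131,-1.247) [heading=348, move]
    FD 1: (-6.131,-1.247) -> (-5.153,-1.455) [heading=348, move]
    BK 6: (-5.153,-1.455) -> (-11.022,-0.208) [heading=348, move]
    -- iteration 2/4 --
    FD 6: (-11.022,-0.208) -> (-5.153,-1.455) [heading=348, move]
    FD 1: (-5.153,-1.455) -> (-4.175,-1.663) [heading=348, move]
    BK 6: (-4.175,-1.663) -> (-10.044,-0.416) [heading=348, move]
    -- iteration 3/4 --
    FD 6: (-10.044,-0.416) -> (-4.175,-1.663) [heading=348, move]
    FD 1: (-4.175,-1.663) -> (-3.197,-1.871) [heading=348, move]
    BK 6: (-3.197,-1.871) -> (-9.066,-0.624) [heading=348, move]
    -- iteration 4/4 --
    FD 6: (-9.066,-0.624) -> (-3.197,-1.871) [heading=348, move]
    FD 1: (-3.197,-1.871) -> (-2.219,-2.079) [heading=348, move]
    BK 6: (-2.219,-2.079) -> (-8.087,-0.832) [heading=348, move]
  ]
  -- iteration 2/2 --
  PU: pen up
  RT 72: heading 348 -> 276
  LT 60: heading 276 -> 336
  REPEAT 4 [
    -- iteration 1/4 --
    FD 6: (-8.087,-0.832) -> (-2.606,-3.272) [heading=336, move]
    FD 1: (-2.606,-3.272) -> (-1.693,-3.679) [heading=336, move]
    BK 6: (-1.693,-3.679) -> (-7.174,-1.238) [heading=336, move]
    -- iteration 2/4 --
    FD 6: (-7.174,-1.238) -> (-1.693,-3.679) [heading=336, move]
    FD 1: (-1.693,-3.679) -> (-0.779,-4.086) [heading=336, move]
    BK 6: (-0.779,-4.086) -> (-6.26,-1.645) [heading=336, move]
    -- iteration 3/4 --
    FD 6: (-6.26,-1.645) -> (-0.779,-4.086) [heading=336, move]
    FD 1: (-0.779,-4.086) -> (0.134,-4.492) [heading=336, move]
    BK 6: (0.134,-4.492) -> (-5.347,-2.052) [heading=336, move]
    -- iteration 4/4 --
    FD 6: (-5.347,-2.052) -> (0.134,-4.492) [heading=336, move]
    FD 1: (0.134,-4.492) -> (1.048,-4.899) [heading=336, move]
    BK 6: (1.048,-4.899) -> (-4.433,-2.459) [heading=336, move]
  ]
]
LT 90: heading 336 -> 66
LT 60: heading 66 -> 126
Final: pos=(-4.433,-2.459), heading=126, 2 segment(s) drawn

Segment lengths:
  seg 1: (0,0) -> (-20,0), length = 20
  seg 2: (-20,0) -> (-12,0), length = 8
Total = 28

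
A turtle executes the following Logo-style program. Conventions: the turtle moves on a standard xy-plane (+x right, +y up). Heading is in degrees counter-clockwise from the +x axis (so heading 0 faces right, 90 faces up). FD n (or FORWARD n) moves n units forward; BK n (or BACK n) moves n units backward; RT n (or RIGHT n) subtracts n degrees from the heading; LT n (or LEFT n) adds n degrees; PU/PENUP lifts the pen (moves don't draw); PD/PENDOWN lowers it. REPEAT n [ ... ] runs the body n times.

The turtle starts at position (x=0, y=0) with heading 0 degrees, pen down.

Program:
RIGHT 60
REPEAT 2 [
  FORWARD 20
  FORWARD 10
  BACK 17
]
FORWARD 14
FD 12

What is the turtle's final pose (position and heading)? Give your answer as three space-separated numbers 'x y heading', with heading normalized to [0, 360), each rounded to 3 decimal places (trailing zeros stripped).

Executing turtle program step by step:
Start: pos=(0,0), heading=0, pen down
RT 60: heading 0 -> 300
REPEAT 2 [
  -- iteration 1/2 --
  FD 20: (0,0) -> (10,-17.321) [heading=300, draw]
  FD 10: (10,-17.321) -> (15,-25.981) [heading=300, draw]
  BK 17: (15,-25.981) -> (6.5,-11.258) [heading=300, draw]
  -- iteration 2/2 --
  FD 20: (6.5,-11.258) -> (16.5,-28.579) [heading=300, draw]
  FD 10: (16.5,-28.579) -> (21.5,-37.239) [heading=300, draw]
  BK 17: (21.5,-37.239) -> (13,-22.517) [heading=300, draw]
]
FD 14: (13,-22.517) -> (20,-34.641) [heading=300, draw]
FD 12: (20,-34.641) -> (26,-45.033) [heading=300, draw]
Final: pos=(26,-45.033), heading=300, 8 segment(s) drawn

Answer: 26 -45.033 300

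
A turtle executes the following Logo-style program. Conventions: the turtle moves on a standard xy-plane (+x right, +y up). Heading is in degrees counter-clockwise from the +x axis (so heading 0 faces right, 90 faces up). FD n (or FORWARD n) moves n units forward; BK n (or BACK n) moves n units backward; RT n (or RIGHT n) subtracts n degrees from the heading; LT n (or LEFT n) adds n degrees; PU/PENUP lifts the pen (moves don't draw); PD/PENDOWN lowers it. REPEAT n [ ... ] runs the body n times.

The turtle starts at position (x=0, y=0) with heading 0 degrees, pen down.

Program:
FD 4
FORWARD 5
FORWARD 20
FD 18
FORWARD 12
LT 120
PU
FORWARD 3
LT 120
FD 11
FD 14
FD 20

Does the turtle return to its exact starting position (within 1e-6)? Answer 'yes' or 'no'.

Answer: no

Derivation:
Executing turtle program step by step:
Start: pos=(0,0), heading=0, pen down
FD 4: (0,0) -> (4,0) [heading=0, draw]
FD 5: (4,0) -> (9,0) [heading=0, draw]
FD 20: (9,0) -> (29,0) [heading=0, draw]
FD 18: (29,0) -> (47,0) [heading=0, draw]
FD 12: (47,0) -> (59,0) [heading=0, draw]
LT 120: heading 0 -> 120
PU: pen up
FD 3: (59,0) -> (57.5,2.598) [heading=120, move]
LT 120: heading 120 -> 240
FD 11: (57.5,2.598) -> (52,-6.928) [heading=240, move]
FD 14: (52,-6.928) -> (45,-19.053) [heading=240, move]
FD 20: (45,-19.053) -> (35,-36.373) [heading=240, move]
Final: pos=(35,-36.373), heading=240, 5 segment(s) drawn

Start position: (0, 0)
Final position: (35, -36.373)
Distance = 50.478; >= 1e-6 -> NOT closed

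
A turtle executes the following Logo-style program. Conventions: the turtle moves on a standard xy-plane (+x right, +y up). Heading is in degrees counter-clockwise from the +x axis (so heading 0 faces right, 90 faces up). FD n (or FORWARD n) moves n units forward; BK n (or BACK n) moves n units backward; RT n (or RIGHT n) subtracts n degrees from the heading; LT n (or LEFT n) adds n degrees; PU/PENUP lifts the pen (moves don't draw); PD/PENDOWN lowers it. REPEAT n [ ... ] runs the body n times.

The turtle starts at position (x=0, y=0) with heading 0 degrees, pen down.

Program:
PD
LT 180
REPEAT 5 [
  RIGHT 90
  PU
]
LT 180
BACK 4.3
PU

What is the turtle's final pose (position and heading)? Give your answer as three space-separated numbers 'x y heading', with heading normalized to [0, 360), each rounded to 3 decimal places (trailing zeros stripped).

Answer: 0 4.3 270

Derivation:
Executing turtle program step by step:
Start: pos=(0,0), heading=0, pen down
PD: pen down
LT 180: heading 0 -> 180
REPEAT 5 [
  -- iteration 1/5 --
  RT 90: heading 180 -> 90
  PU: pen up
  -- iteration 2/5 --
  RT 90: heading 90 -> 0
  PU: pen up
  -- iteration 3/5 --
  RT 90: heading 0 -> 270
  PU: pen up
  -- iteration 4/5 --
  RT 90: heading 270 -> 180
  PU: pen up
  -- iteration 5/5 --
  RT 90: heading 180 -> 90
  PU: pen up
]
LT 180: heading 90 -> 270
BK 4.3: (0,0) -> (0,4.3) [heading=270, move]
PU: pen up
Final: pos=(0,4.3), heading=270, 0 segment(s) drawn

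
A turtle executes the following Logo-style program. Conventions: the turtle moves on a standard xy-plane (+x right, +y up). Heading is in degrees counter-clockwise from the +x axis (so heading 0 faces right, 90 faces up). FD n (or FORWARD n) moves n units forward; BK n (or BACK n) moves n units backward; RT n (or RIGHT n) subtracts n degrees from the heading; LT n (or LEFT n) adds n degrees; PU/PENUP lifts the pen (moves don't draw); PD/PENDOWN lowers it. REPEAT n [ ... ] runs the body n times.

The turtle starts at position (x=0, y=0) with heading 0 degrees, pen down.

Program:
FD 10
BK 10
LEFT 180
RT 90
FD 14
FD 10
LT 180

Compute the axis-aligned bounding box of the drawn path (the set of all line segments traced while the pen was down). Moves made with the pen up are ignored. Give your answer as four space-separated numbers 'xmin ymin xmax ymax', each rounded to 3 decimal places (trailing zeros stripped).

Answer: 0 0 10 24

Derivation:
Executing turtle program step by step:
Start: pos=(0,0), heading=0, pen down
FD 10: (0,0) -> (10,0) [heading=0, draw]
BK 10: (10,0) -> (0,0) [heading=0, draw]
LT 180: heading 0 -> 180
RT 90: heading 180 -> 90
FD 14: (0,0) -> (0,14) [heading=90, draw]
FD 10: (0,14) -> (0,24) [heading=90, draw]
LT 180: heading 90 -> 270
Final: pos=(0,24), heading=270, 4 segment(s) drawn

Segment endpoints: x in {0, 0, 0, 10}, y in {0, 14, 24}
xmin=0, ymin=0, xmax=10, ymax=24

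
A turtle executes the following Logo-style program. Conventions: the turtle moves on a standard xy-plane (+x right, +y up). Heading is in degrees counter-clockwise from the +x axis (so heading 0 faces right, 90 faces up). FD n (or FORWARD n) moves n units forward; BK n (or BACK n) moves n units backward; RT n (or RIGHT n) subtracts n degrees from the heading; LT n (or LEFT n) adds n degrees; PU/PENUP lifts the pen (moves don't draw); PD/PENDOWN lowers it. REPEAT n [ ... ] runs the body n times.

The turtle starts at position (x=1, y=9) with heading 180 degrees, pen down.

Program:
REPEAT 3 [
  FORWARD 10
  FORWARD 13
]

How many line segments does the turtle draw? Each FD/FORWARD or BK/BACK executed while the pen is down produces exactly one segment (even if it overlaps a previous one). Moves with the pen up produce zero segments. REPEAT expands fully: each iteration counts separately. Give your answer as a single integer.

Answer: 6

Derivation:
Executing turtle program step by step:
Start: pos=(1,9), heading=180, pen down
REPEAT 3 [
  -- iteration 1/3 --
  FD 10: (1,9) -> (-9,9) [heading=180, draw]
  FD 13: (-9,9) -> (-22,9) [heading=180, draw]
  -- iteration 2/3 --
  FD 10: (-22,9) -> (-32,9) [heading=180, draw]
  FD 13: (-32,9) -> (-45,9) [heading=180, draw]
  -- iteration 3/3 --
  FD 10: (-45,9) -> (-55,9) [heading=180, draw]
  FD 13: (-55,9) -> (-68,9) [heading=180, draw]
]
Final: pos=(-68,9), heading=180, 6 segment(s) drawn
Segments drawn: 6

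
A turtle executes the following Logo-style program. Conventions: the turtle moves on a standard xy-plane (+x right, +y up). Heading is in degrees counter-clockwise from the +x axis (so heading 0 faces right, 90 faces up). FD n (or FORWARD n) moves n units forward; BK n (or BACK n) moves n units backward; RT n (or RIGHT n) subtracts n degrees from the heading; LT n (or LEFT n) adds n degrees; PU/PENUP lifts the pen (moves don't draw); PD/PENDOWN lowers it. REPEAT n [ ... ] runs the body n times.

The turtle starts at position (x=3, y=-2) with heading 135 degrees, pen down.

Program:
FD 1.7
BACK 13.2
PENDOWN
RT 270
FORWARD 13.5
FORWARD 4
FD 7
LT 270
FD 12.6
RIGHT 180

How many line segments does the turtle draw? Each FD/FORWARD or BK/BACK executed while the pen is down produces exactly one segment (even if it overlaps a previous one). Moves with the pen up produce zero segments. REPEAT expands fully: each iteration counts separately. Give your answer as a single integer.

Executing turtle program step by step:
Start: pos=(3,-2), heading=135, pen down
FD 1.7: (3,-2) -> (1.798,-0.798) [heading=135, draw]
BK 13.2: (1.798,-0.798) -> (11.132,-10.132) [heading=135, draw]
PD: pen down
RT 270: heading 135 -> 225
FD 13.5: (11.132,-10.132) -> (1.586,-19.678) [heading=225, draw]
FD 4: (1.586,-19.678) -> (-1.243,-22.506) [heading=225, draw]
FD 7: (-1.243,-22.506) -> (-6.192,-27.456) [heading=225, draw]
LT 270: heading 225 -> 135
FD 12.6: (-6.192,-27.456) -> (-15.102,-18.546) [heading=135, draw]
RT 180: heading 135 -> 315
Final: pos=(-15.102,-18.546), heading=315, 6 segment(s) drawn
Segments drawn: 6

Answer: 6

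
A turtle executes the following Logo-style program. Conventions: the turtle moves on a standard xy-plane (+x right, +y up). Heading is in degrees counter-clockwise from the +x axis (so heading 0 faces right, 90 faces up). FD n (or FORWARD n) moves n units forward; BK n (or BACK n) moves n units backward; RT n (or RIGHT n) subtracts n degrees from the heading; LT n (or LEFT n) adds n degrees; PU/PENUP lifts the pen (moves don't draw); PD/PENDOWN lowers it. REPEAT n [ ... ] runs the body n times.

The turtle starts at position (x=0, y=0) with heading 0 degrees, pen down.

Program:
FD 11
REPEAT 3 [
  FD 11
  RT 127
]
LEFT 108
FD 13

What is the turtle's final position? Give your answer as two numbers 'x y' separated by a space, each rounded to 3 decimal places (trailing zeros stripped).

Executing turtle program step by step:
Start: pos=(0,0), heading=0, pen down
FD 11: (0,0) -> (11,0) [heading=0, draw]
REPEAT 3 [
  -- iteration 1/3 --
  FD 11: (11,0) -> (22,0) [heading=0, draw]
  RT 127: heading 0 -> 233
  -- iteration 2/3 --
  FD 11: (22,0) -> (15.38,-8.785) [heading=233, draw]
  RT 127: heading 233 -> 106
  -- iteration 3/3 --
  FD 11: (15.38,-8.785) -> (12.348,1.789) [heading=106, draw]
  RT 127: heading 106 -> 339
]
LT 108: heading 339 -> 87
FD 13: (12.348,1.789) -> (13.028,14.771) [heading=87, draw]
Final: pos=(13.028,14.771), heading=87, 5 segment(s) drawn

Answer: 13.028 14.771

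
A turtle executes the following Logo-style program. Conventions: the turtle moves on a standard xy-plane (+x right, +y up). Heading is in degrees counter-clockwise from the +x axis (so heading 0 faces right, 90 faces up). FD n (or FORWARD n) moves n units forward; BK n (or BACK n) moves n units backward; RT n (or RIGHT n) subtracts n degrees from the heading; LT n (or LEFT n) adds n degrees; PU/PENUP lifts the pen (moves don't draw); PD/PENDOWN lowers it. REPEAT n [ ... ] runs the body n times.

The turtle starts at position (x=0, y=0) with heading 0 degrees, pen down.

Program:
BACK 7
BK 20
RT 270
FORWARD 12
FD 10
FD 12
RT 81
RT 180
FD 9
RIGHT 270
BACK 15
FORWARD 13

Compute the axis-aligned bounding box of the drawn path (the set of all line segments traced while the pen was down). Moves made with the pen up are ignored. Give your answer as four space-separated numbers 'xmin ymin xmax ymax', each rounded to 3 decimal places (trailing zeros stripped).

Executing turtle program step by step:
Start: pos=(0,0), heading=0, pen down
BK 7: (0,0) -> (-7,0) [heading=0, draw]
BK 20: (-7,0) -> (-27,0) [heading=0, draw]
RT 270: heading 0 -> 90
FD 12: (-27,0) -> (-27,12) [heading=90, draw]
FD 10: (-27,12) -> (-27,22) [heading=90, draw]
FD 12: (-27,22) -> (-27,34) [heading=90, draw]
RT 81: heading 90 -> 9
RT 180: heading 9 -> 189
FD 9: (-27,34) -> (-35.889,32.592) [heading=189, draw]
RT 270: heading 189 -> 279
BK 15: (-35.889,32.592) -> (-38.236,47.407) [heading=279, draw]
FD 13: (-38.236,47.407) -> (-36.202,34.567) [heading=279, draw]
Final: pos=(-36.202,34.567), heading=279, 8 segment(s) drawn

Segment endpoints: x in {-38.236, -36.202, -35.889, -27, -27, -27, -27, -7, 0}, y in {0, 12, 22, 32.592, 34, 34.567, 47.407}
xmin=-38.236, ymin=0, xmax=0, ymax=47.407

Answer: -38.236 0 0 47.407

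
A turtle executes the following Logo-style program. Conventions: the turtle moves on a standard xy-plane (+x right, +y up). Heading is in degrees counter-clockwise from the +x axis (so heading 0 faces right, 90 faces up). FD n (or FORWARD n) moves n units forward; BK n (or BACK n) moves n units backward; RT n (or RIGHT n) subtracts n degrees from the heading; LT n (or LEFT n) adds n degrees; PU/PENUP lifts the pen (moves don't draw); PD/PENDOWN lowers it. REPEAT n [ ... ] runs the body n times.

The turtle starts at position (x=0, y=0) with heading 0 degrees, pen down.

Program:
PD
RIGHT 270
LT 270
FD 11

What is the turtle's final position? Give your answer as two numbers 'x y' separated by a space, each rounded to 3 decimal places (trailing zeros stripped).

Executing turtle program step by step:
Start: pos=(0,0), heading=0, pen down
PD: pen down
RT 270: heading 0 -> 90
LT 270: heading 90 -> 0
FD 11: (0,0) -> (11,0) [heading=0, draw]
Final: pos=(11,0), heading=0, 1 segment(s) drawn

Answer: 11 0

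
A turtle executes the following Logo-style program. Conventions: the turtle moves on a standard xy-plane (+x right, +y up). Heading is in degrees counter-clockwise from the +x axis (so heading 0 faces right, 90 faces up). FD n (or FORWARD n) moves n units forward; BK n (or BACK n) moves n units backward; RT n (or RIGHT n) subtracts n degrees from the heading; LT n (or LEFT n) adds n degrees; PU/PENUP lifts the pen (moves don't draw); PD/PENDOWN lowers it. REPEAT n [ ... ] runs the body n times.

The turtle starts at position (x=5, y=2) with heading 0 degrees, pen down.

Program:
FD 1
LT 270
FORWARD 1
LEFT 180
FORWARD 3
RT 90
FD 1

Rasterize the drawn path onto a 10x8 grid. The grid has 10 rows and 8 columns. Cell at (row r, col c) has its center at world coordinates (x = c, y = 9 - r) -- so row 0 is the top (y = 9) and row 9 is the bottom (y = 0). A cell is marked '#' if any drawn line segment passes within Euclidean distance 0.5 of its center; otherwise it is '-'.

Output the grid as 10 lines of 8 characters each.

Segment 0: (5,2) -> (6,2)
Segment 1: (6,2) -> (6,1)
Segment 2: (6,1) -> (6,4)
Segment 3: (6,4) -> (7,4)

Answer: --------
--------
--------
--------
--------
------##
------#-
-----##-
------#-
--------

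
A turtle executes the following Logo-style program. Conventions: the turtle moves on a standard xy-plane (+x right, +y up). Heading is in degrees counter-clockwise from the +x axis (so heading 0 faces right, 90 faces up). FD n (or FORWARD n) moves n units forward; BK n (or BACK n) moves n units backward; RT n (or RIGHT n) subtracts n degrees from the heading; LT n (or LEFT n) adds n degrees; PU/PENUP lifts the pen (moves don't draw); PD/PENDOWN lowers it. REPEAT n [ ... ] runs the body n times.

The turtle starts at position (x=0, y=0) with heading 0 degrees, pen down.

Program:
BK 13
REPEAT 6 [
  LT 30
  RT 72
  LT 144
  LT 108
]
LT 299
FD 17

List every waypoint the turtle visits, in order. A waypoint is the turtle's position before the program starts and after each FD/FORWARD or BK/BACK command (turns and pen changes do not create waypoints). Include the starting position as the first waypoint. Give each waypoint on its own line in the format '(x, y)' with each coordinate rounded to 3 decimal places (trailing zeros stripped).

Executing turtle program step by step:
Start: pos=(0,0), heading=0, pen down
BK 13: (0,0) -> (-13,0) [heading=0, draw]
REPEAT 6 [
  -- iteration 1/6 --
  LT 30: heading 0 -> 30
  RT 72: heading 30 -> 318
  LT 144: heading 318 -> 102
  LT 108: heading 102 -> 210
  -- iteration 2/6 --
  LT 30: heading 210 -> 240
  RT 72: heading 240 -> 168
  LT 144: heading 168 -> 312
  LT 108: heading 312 -> 60
  -- iteration 3/6 --
  LT 30: heading 60 -> 90
  RT 72: heading 90 -> 18
  LT 144: heading 18 -> 162
  LT 108: heading 162 -> 270
  -- iteration 4/6 --
  LT 30: heading 270 -> 300
  RT 72: heading 300 -> 228
  LT 144: heading 228 -> 12
  LT 108: heading 12 -> 120
  -- iteration 5/6 --
  LT 30: heading 120 -> 150
  RT 72: heading 150 -> 78
  LT 144: heading 78 -> 222
  LT 108: heading 222 -> 330
  -- iteration 6/6 --
  LT 30: heading 330 -> 0
  RT 72: heading 0 -> 288
  LT 144: heading 288 -> 72
  LT 108: heading 72 -> 180
]
LT 299: heading 180 -> 119
FD 17: (-13,0) -> (-21.242,14.869) [heading=119, draw]
Final: pos=(-21.242,14.869), heading=119, 2 segment(s) drawn
Waypoints (3 total):
(0, 0)
(-13, 0)
(-21.242, 14.869)

Answer: (0, 0)
(-13, 0)
(-21.242, 14.869)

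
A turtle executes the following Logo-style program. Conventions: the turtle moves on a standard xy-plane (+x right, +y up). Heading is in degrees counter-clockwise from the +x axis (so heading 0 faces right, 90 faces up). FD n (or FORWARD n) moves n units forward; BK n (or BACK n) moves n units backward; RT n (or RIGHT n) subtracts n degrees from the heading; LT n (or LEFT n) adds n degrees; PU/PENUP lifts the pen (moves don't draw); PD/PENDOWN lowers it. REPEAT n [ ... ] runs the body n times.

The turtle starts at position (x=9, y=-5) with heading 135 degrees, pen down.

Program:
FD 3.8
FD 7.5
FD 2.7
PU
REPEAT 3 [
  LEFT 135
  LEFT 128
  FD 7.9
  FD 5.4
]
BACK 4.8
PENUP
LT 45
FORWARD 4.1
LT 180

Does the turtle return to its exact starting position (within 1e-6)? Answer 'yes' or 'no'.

Answer: no

Derivation:
Executing turtle program step by step:
Start: pos=(9,-5), heading=135, pen down
FD 3.8: (9,-5) -> (6.313,-2.313) [heading=135, draw]
FD 7.5: (6.313,-2.313) -> (1.01,2.99) [heading=135, draw]
FD 2.7: (1.01,2.99) -> (-0.899,4.899) [heading=135, draw]
PU: pen up
REPEAT 3 [
  -- iteration 1/3 --
  LT 135: heading 135 -> 270
  LT 128: heading 270 -> 38
  FD 7.9: (-0.899,4.899) -> (5.326,9.763) [heading=38, move]
  FD 5.4: (5.326,9.763) -> (9.581,13.088) [heading=38, move]
  -- iteration 2/3 --
  LT 135: heading 38 -> 173
  LT 128: heading 173 -> 301
  FD 7.9: (9.581,13.088) -> (13.65,6.316) [heading=301, move]
  FD 5.4: (13.65,6.316) -> (16.431,1.687) [heading=301, move]
  -- iteration 3/3 --
  LT 135: heading 301 -> 76
  LT 128: heading 76 -> 204
  FD 7.9: (16.431,1.687) -> (9.214,-1.526) [heading=204, move]
  FD 5.4: (9.214,-1.526) -> (4.281,-3.722) [heading=204, move]
]
BK 4.8: (4.281,-3.722) -> (8.666,-1.77) [heading=204, move]
PU: pen up
LT 45: heading 204 -> 249
FD 4.1: (8.666,-1.77) -> (7.197,-5.597) [heading=249, move]
LT 180: heading 249 -> 69
Final: pos=(7.197,-5.597), heading=69, 3 segment(s) drawn

Start position: (9, -5)
Final position: (7.197, -5.597)
Distance = 1.9; >= 1e-6 -> NOT closed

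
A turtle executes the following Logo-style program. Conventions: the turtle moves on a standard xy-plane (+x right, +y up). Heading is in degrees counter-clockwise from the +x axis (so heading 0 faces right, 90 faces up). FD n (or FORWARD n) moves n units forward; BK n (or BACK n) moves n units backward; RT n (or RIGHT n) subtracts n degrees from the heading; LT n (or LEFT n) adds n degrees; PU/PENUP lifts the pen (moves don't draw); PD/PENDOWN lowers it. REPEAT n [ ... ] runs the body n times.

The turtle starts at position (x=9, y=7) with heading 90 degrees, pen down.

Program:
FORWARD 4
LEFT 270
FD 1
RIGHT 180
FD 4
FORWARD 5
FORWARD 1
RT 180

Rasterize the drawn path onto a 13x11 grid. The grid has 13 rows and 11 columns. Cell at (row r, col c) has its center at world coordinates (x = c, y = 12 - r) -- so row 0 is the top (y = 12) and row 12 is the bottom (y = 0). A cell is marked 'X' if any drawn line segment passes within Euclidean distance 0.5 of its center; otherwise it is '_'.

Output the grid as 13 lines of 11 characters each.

Segment 0: (9,7) -> (9,11)
Segment 1: (9,11) -> (10,11)
Segment 2: (10,11) -> (6,11)
Segment 3: (6,11) -> (1,11)
Segment 4: (1,11) -> (0,11)

Answer: ___________
XXXXXXXXXXX
_________X_
_________X_
_________X_
_________X_
___________
___________
___________
___________
___________
___________
___________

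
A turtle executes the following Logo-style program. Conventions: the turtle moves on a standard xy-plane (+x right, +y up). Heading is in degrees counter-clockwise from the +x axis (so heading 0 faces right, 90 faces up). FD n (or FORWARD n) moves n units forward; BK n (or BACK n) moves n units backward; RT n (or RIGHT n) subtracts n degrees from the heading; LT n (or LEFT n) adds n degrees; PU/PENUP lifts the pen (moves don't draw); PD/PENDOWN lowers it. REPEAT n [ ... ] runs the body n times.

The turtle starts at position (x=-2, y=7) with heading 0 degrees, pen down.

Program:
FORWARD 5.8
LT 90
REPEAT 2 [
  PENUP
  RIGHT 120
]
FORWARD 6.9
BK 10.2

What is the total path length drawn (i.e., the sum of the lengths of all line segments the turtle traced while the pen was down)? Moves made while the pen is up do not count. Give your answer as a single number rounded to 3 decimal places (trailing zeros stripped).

Executing turtle program step by step:
Start: pos=(-2,7), heading=0, pen down
FD 5.8: (-2,7) -> (3.8,7) [heading=0, draw]
LT 90: heading 0 -> 90
REPEAT 2 [
  -- iteration 1/2 --
  PU: pen up
  RT 120: heading 90 -> 330
  -- iteration 2/2 --
  PU: pen up
  RT 120: heading 330 -> 210
]
FD 6.9: (3.8,7) -> (-2.176,3.55) [heading=210, move]
BK 10.2: (-2.176,3.55) -> (6.658,8.65) [heading=210, move]
Final: pos=(6.658,8.65), heading=210, 1 segment(s) drawn

Segment lengths:
  seg 1: (-2,7) -> (3.8,7), length = 5.8
Total = 5.8

Answer: 5.8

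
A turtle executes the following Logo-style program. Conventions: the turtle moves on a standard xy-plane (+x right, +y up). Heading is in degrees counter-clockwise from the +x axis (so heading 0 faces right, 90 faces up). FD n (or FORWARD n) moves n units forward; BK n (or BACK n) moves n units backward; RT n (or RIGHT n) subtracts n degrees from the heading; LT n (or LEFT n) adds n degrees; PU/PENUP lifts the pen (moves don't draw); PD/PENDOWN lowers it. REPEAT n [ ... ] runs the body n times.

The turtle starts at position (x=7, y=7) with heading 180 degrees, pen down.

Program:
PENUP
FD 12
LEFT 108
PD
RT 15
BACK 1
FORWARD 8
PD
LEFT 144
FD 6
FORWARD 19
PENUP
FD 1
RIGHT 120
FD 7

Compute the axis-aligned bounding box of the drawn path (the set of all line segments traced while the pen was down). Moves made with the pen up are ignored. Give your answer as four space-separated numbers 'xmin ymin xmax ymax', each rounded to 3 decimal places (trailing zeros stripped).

Executing turtle program step by step:
Start: pos=(7,7), heading=180, pen down
PU: pen up
FD 12: (7,7) -> (-5,7) [heading=180, move]
LT 108: heading 180 -> 288
PD: pen down
RT 15: heading 288 -> 273
BK 1: (-5,7) -> (-5.052,7.999) [heading=273, draw]
FD 8: (-5.052,7.999) -> (-4.634,0.01) [heading=273, draw]
PD: pen down
LT 144: heading 273 -> 57
FD 6: (-4.634,0.01) -> (-1.366,5.042) [heading=57, draw]
FD 19: (-1.366,5.042) -> (8.982,20.976) [heading=57, draw]
PU: pen up
FD 1: (8.982,20.976) -> (9.527,21.815) [heading=57, move]
RT 120: heading 57 -> 297
FD 7: (9.527,21.815) -> (12.705,15.578) [heading=297, move]
Final: pos=(12.705,15.578), heading=297, 4 segment(s) drawn

Segment endpoints: x in {-5.052, -5, -4.634, -1.366, 8.982}, y in {0.01, 5.042, 7, 7.999, 20.976}
xmin=-5.052, ymin=0.01, xmax=8.982, ymax=20.976

Answer: -5.052 0.01 8.982 20.976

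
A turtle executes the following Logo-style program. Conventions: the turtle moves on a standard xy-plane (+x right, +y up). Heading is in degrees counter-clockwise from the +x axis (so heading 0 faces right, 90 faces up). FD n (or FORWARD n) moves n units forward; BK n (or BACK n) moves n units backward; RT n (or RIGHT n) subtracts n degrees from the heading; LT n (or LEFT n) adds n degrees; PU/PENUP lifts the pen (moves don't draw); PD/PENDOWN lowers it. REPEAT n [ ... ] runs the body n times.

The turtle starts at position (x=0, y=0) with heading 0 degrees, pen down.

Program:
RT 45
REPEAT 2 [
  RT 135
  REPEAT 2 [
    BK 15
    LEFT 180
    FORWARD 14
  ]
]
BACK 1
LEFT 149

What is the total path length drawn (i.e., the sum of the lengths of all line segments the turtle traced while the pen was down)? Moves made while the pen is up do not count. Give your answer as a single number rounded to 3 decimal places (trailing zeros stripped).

Answer: 117

Derivation:
Executing turtle program step by step:
Start: pos=(0,0), heading=0, pen down
RT 45: heading 0 -> 315
REPEAT 2 [
  -- iteration 1/2 --
  RT 135: heading 315 -> 180
  REPEAT 2 [
    -- iteration 1/2 --
    BK 15: (0,0) -> (15,0) [heading=180, draw]
    LT 180: heading 180 -> 0
    FD 14: (15,0) -> (29,0) [heading=0, draw]
    -- iteration 2/2 --
    BK 15: (29,0) -> (14,0) [heading=0, draw]
    LT 180: heading 0 -> 180
    FD 14: (14,0) -> (0,0) [heading=180, draw]
  ]
  -- iteration 2/2 --
  RT 135: heading 180 -> 45
  REPEAT 2 [
    -- iteration 1/2 --
    BK 15: (0,0) -> (-10.607,-10.607) [heading=45, draw]
    LT 180: heading 45 -> 225
    FD 14: (-10.607,-10.607) -> (-20.506,-20.506) [heading=225, draw]
    -- iteration 2/2 --
    BK 15: (-20.506,-20.506) -> (-9.899,-9.899) [heading=225, draw]
    LT 180: heading 225 -> 45
    FD 14: (-9.899,-9.899) -> (0,0) [heading=45, draw]
  ]
]
BK 1: (0,0) -> (-0.707,-0.707) [heading=45, draw]
LT 149: heading 45 -> 194
Final: pos=(-0.707,-0.707), heading=194, 9 segment(s) drawn

Segment lengths:
  seg 1: (0,0) -> (15,0), length = 15
  seg 2: (15,0) -> (29,0), length = 14
  seg 3: (29,0) -> (14,0), length = 15
  seg 4: (14,0) -> (0,0), length = 14
  seg 5: (0,0) -> (-10.607,-10.607), length = 15
  seg 6: (-10.607,-10.607) -> (-20.506,-20.506), length = 14
  seg 7: (-20.506,-20.506) -> (-9.899,-9.899), length = 15
  seg 8: (-9.899,-9.899) -> (0,0), length = 14
  seg 9: (0,0) -> (-0.707,-0.707), length = 1
Total = 117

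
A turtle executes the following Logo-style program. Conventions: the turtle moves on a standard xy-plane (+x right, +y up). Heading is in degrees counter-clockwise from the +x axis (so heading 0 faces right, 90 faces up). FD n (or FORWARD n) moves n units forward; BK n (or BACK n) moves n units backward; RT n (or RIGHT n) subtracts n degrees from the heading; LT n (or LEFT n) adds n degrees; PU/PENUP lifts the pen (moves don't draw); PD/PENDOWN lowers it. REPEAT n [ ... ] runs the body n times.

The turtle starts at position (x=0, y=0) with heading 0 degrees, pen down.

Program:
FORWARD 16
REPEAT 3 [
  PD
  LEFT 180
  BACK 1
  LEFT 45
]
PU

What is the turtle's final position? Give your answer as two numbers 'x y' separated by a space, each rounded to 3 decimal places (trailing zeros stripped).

Executing turtle program step by step:
Start: pos=(0,0), heading=0, pen down
FD 16: (0,0) -> (16,0) [heading=0, draw]
REPEAT 3 [
  -- iteration 1/3 --
  PD: pen down
  LT 180: heading 0 -> 180
  BK 1: (16,0) -> (17,0) [heading=180, draw]
  LT 45: heading 180 -> 225
  -- iteration 2/3 --
  PD: pen down
  LT 180: heading 225 -> 45
  BK 1: (17,0) -> (16.293,-0.707) [heading=45, draw]
  LT 45: heading 45 -> 90
  -- iteration 3/3 --
  PD: pen down
  LT 180: heading 90 -> 270
  BK 1: (16.293,-0.707) -> (16.293,0.293) [heading=270, draw]
  LT 45: heading 270 -> 315
]
PU: pen up
Final: pos=(16.293,0.293), heading=315, 4 segment(s) drawn

Answer: 16.293 0.293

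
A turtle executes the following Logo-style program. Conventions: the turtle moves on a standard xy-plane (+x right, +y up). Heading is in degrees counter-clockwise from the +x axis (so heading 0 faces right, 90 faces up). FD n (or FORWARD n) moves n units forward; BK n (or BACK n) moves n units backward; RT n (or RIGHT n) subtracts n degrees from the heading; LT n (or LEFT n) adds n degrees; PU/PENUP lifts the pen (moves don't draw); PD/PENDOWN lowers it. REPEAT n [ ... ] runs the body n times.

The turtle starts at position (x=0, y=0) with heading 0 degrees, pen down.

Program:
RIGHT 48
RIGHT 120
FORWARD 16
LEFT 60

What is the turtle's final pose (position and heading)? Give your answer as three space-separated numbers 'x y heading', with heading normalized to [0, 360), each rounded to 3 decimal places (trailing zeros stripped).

Answer: -15.65 -3.327 252

Derivation:
Executing turtle program step by step:
Start: pos=(0,0), heading=0, pen down
RT 48: heading 0 -> 312
RT 120: heading 312 -> 192
FD 16: (0,0) -> (-15.65,-3.327) [heading=192, draw]
LT 60: heading 192 -> 252
Final: pos=(-15.65,-3.327), heading=252, 1 segment(s) drawn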